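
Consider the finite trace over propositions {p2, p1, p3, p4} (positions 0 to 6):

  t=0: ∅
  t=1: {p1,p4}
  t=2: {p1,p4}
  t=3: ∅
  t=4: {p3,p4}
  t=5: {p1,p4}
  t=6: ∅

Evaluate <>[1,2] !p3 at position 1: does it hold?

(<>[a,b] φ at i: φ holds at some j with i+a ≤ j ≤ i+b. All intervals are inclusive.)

True

Check !p3 at each j in [2,3]:
  j=2: true
  j=3: true
Found at j=2 → formula holds.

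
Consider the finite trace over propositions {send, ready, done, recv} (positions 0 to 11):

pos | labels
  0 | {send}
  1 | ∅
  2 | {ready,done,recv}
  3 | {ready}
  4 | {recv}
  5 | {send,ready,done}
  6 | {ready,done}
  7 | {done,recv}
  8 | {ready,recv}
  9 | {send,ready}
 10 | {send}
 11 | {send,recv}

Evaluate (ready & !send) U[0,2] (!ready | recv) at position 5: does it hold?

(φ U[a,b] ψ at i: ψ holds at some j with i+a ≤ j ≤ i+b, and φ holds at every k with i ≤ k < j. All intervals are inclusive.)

Need some j in [5,7] with (!ready | recv), and (ready & !send) at every k in [5,j-1].
  j=5: (!ready | recv) false.
  j=6: (!ready | recv) false.
  j=7: (!ready | recv) holds, but (ready & !send) fails at k=5 → not this j.
No j in the window works → until fails.

No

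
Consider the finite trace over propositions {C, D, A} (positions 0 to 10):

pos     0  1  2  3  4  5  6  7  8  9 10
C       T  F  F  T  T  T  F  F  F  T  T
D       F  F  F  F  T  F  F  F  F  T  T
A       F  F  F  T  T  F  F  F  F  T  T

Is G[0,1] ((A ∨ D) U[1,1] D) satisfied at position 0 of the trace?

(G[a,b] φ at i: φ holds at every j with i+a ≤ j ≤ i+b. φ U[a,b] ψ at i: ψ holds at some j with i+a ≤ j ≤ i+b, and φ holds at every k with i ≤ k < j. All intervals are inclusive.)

Check ((A ∨ D) U[1,1] D) at every j in [0,1]:
  j=0: fails
  j=1: fails
Fails at j=0 → formula fails.

Does not hold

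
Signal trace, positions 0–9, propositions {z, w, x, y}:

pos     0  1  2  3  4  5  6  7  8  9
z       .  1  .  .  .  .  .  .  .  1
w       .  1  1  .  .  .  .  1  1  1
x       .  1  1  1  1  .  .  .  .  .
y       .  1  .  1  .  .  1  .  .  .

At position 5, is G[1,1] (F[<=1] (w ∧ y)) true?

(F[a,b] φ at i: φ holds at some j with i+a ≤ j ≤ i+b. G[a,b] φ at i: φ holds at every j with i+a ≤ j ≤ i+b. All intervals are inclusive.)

Check F[<=1] (w ∧ y) at every j in [6,6]:
  j=6: fails (none in [6,7])
Fails at j=6 → formula fails.

False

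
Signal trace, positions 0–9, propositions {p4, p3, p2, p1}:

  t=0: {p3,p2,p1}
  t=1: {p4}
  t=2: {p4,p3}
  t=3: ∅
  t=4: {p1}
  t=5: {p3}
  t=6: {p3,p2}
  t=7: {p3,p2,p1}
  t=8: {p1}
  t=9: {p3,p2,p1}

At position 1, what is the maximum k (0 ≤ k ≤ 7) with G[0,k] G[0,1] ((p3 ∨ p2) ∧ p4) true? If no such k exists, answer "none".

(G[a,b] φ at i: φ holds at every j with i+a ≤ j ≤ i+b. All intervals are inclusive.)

G[0,1] ((p3 ∨ p2) ∧ p4) must hold from j=1 onward; find where it first fails.
  j=1: fails → no k works.

none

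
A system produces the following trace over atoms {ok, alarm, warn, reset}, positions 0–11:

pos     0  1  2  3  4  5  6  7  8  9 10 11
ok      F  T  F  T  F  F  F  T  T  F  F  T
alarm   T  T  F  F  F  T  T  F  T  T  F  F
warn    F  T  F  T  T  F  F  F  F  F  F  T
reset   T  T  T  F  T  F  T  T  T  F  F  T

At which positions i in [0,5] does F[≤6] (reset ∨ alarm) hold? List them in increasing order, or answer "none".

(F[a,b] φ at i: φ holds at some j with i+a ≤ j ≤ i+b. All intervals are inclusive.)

0, 1, 2, 3, 4, 5

Evaluate at each i in [0,5]:
  i=0: ✓ (witness j=0)
  i=1: ✓ (witness j=1)
  i=2: ✓ (witness j=2)
  i=3: ✓ (witness j=4)
  i=4: ✓ (witness j=4)
  i=5: ✓ (witness j=5)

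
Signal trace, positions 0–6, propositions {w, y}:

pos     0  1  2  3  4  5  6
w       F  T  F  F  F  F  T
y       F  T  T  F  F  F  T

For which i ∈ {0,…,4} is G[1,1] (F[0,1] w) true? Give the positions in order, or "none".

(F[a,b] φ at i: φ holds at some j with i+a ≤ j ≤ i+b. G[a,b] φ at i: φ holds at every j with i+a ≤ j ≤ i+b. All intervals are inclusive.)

Evaluate at each i in [0,4]:
  i=0: ✓ (all of [1,1])
  i=1: ✗ (fails at j=2)
  i=2: ✗ (fails at j=3)
  i=3: ✗ (fails at j=4)
  i=4: ✓ (all of [5,5])

0, 4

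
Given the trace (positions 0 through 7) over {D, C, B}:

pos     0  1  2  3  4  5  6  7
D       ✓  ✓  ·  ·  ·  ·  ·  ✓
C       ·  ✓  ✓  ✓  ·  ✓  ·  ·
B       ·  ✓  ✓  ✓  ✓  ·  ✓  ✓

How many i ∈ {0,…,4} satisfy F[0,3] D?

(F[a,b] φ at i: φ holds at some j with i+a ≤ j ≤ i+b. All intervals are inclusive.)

3

Evaluate at each i in [0,4]:
  i=0: ✓ (witness j=0)
  i=1: ✓ (witness j=1)
  i=2: ✗ (none in [2,5])
  i=3: ✗ (none in [3,6])
  i=4: ✓ (witness j=7)
Positions where it holds: {0, 1, 4} → 3.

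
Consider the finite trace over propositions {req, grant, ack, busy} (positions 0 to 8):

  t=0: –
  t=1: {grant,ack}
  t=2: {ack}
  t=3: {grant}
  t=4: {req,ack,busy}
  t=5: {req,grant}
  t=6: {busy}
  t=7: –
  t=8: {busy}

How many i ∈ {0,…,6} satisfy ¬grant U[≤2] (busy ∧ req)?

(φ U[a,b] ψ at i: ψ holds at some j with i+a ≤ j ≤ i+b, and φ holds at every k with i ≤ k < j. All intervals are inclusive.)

Evaluate at each i in [0,6]:
  i=0: ✗ (no rhs in [0,2])
  i=1: ✗ (no rhs in [1,3])
  i=2: ✗ (lhs fails at k=3 before rhs at j=4)
  i=3: ✗ (lhs fails at k=3 before rhs at j=4)
  i=4: ✓ (rhs at j=4)
  i=5: ✗ (no rhs in [5,7])
  i=6: ✗ (no rhs in [6,8])
Positions where it holds: {4} → 1.

1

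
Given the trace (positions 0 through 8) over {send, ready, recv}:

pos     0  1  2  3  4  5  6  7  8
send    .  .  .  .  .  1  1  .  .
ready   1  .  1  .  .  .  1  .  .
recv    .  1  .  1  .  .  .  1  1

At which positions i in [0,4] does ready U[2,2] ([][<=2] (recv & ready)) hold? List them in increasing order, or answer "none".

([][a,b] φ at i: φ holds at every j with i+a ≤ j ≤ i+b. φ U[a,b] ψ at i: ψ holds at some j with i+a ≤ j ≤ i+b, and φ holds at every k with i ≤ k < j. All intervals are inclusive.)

Evaluate at each i in [0,4]:
  i=0: ✗ (no rhs in [2,2])
  i=1: ✗ (no rhs in [3,3])
  i=2: ✗ (no rhs in [4,4])
  i=3: ✗ (no rhs in [5,5])
  i=4: ✗ (no rhs in [6,6])

none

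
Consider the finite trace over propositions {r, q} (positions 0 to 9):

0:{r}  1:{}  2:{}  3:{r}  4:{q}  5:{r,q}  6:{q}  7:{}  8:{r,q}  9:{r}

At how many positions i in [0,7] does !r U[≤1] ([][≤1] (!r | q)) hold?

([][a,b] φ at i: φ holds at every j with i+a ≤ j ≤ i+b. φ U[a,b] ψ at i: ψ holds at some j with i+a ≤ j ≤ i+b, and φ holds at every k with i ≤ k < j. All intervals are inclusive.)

5

Evaluate at each i in [0,7]:
  i=0: ✗ (lhs fails at k=0 before rhs at j=1)
  i=1: ✓ (rhs at j=1)
  i=2: ✗ (no rhs in [2,3])
  i=3: ✗ (lhs fails at k=3 before rhs at j=4)
  i=4: ✓ (rhs at j=4)
  i=5: ✓ (rhs at j=5)
  i=6: ✓ (rhs at j=6)
  i=7: ✓ (rhs at j=7)
Positions where it holds: {1, 4, 5, 6, 7} → 5.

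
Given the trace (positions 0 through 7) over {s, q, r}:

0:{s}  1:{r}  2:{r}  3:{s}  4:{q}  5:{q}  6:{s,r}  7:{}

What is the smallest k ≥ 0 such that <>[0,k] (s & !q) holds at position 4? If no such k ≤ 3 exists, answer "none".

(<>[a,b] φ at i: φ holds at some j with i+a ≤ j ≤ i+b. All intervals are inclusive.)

2

Scan j = 4,5,… for (s & !q):
  j=4: fails
  j=5: fails
  j=6: holds
First hit at j=6, so smallest k = 6-4 = 2.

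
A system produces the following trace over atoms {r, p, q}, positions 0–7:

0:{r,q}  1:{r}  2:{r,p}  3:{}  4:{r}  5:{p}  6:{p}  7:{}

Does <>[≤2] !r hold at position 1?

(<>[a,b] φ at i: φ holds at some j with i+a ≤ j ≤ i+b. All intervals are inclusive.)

Check !r at each j in [1,3]:
  j=1: false
  j=2: false
  j=3: true
Found at j=3 → formula holds.

Yes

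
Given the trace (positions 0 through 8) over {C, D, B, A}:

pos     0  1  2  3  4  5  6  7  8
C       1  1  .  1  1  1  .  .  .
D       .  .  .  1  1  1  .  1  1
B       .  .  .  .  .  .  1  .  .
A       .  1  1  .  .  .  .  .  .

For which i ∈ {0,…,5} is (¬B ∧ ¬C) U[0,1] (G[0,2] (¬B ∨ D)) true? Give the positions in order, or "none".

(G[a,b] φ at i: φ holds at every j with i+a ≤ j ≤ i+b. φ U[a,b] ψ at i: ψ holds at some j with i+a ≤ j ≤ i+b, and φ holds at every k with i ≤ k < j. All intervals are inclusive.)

0, 1, 2, 3

Evaluate at each i in [0,5]:
  i=0: ✓ (rhs at j=0)
  i=1: ✓ (rhs at j=1)
  i=2: ✓ (rhs at j=2)
  i=3: ✓ (rhs at j=3)
  i=4: ✗ (no rhs in [4,5])
  i=5: ✗ (no rhs in [5,6])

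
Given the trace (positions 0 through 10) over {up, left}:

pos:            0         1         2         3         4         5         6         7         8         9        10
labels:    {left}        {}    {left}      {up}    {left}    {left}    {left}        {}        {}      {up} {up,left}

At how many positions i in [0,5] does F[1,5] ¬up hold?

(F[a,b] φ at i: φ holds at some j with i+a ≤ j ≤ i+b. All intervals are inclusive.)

6

Evaluate at each i in [0,5]:
  i=0: ✓ (witness j=1)
  i=1: ✓ (witness j=2)
  i=2: ✓ (witness j=4)
  i=3: ✓ (witness j=4)
  i=4: ✓ (witness j=5)
  i=5: ✓ (witness j=6)
Positions where it holds: {0, 1, 2, 3, 4, 5} → 6.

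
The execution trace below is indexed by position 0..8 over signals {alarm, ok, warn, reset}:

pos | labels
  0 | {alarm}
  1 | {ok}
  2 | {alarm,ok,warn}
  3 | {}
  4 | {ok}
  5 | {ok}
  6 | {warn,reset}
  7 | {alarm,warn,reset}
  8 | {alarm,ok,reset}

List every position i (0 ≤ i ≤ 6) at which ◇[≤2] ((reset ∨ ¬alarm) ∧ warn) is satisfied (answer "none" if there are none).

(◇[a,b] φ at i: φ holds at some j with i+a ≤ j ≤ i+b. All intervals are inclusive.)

Evaluate at each i in [0,6]:
  i=0: ✗ (none in [0,2])
  i=1: ✗ (none in [1,3])
  i=2: ✗ (none in [2,4])
  i=3: ✗ (none in [3,5])
  i=4: ✓ (witness j=6)
  i=5: ✓ (witness j=6)
  i=6: ✓ (witness j=6)

4, 5, 6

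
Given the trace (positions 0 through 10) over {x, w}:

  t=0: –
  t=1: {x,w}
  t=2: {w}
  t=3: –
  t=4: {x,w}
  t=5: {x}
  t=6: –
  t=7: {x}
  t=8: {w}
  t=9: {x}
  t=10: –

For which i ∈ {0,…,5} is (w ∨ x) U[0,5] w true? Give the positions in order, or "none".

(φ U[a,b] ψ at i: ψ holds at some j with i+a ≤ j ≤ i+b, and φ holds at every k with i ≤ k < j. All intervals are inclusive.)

1, 2, 4

Evaluate at each i in [0,5]:
  i=0: ✗ (lhs fails at k=0 before rhs at j=1)
  i=1: ✓ (rhs at j=1)
  i=2: ✓ (rhs at j=2)
  i=3: ✗ (lhs fails at k=3 before rhs at j=4)
  i=4: ✓ (rhs at j=4)
  i=5: ✗ (lhs fails at k=6 before rhs at j=8)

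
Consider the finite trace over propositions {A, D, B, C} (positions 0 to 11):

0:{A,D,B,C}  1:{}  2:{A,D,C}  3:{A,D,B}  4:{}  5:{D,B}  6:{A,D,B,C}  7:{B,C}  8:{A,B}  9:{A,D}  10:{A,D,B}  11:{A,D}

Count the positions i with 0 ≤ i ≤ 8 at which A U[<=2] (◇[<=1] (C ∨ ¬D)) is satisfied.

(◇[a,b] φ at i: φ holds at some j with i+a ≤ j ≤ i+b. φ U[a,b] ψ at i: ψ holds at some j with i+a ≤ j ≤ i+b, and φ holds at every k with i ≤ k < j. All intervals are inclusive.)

Evaluate at each i in [0,8]:
  i=0: ✓ (rhs at j=0)
  i=1: ✓ (rhs at j=1)
  i=2: ✓ (rhs at j=2)
  i=3: ✓ (rhs at j=3)
  i=4: ✓ (rhs at j=4)
  i=5: ✓ (rhs at j=5)
  i=6: ✓ (rhs at j=6)
  i=7: ✓ (rhs at j=7)
  i=8: ✓ (rhs at j=8)
Positions where it holds: {0, 1, 2, 3, 4, 5, 6, 7, 8} → 9.

9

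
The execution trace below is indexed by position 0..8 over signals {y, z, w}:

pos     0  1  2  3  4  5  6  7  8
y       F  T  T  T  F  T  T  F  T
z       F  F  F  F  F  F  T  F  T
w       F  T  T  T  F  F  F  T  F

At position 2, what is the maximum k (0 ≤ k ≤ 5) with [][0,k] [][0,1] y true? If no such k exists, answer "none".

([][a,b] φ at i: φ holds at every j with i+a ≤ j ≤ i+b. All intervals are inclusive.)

0

[][0,1] y must hold from j=2 onward; find where it first fails.
  j=2: holds
  j=3: fails
Holds on [2,2], so largest k = 0.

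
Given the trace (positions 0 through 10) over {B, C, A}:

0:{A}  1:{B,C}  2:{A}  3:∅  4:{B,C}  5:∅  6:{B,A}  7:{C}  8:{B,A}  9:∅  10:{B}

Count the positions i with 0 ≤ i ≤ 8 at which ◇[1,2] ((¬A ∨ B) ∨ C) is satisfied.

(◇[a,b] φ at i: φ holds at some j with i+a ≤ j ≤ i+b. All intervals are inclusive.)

9

Evaluate at each i in [0,8]:
  i=0: ✓ (witness j=1)
  i=1: ✓ (witness j=3)
  i=2: ✓ (witness j=3)
  i=3: ✓ (witness j=4)
  i=4: ✓ (witness j=5)
  i=5: ✓ (witness j=6)
  i=6: ✓ (witness j=7)
  i=7: ✓ (witness j=8)
  i=8: ✓ (witness j=9)
Positions where it holds: {0, 1, 2, 3, 4, 5, 6, 7, 8} → 9.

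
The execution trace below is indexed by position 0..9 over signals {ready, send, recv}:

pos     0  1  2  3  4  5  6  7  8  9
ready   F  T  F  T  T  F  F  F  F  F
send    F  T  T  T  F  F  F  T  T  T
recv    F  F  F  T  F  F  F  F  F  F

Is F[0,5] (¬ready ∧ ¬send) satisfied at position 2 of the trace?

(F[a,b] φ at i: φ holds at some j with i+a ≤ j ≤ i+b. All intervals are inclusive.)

Check (¬ready ∧ ¬send) at each j in [2,7]:
  j=2: false
  j=3: false
  j=4: false
  j=5: true
  j=6: true
  j=7: false
Found at j=5 → formula holds.

True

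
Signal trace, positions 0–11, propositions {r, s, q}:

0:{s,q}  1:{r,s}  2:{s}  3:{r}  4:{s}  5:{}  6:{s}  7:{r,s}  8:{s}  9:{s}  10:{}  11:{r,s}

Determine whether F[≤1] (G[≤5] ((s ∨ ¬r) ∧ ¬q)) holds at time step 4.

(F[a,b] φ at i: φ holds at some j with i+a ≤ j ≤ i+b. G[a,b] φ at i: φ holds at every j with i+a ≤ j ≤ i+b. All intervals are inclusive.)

Check G[≤5] ((s ∨ ¬r) ∧ ¬q) at each j in [4,5]:
  j=4: holds on [4,9]
  j=5: holds on [5,10]
Found at j=4 → formula holds.

Yes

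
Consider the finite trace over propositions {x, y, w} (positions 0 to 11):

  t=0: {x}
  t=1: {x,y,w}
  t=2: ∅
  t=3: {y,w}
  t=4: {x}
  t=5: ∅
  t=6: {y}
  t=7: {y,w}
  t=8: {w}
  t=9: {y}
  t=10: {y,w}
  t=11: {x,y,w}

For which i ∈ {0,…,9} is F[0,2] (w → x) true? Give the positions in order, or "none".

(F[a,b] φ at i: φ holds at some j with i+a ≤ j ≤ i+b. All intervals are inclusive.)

0, 1, 2, 3, 4, 5, 6, 7, 8, 9

Evaluate at each i in [0,9]:
  i=0: ✓ (witness j=0)
  i=1: ✓ (witness j=1)
  i=2: ✓ (witness j=2)
  i=3: ✓ (witness j=4)
  i=4: ✓ (witness j=4)
  i=5: ✓ (witness j=5)
  i=6: ✓ (witness j=6)
  i=7: ✓ (witness j=9)
  i=8: ✓ (witness j=9)
  i=9: ✓ (witness j=9)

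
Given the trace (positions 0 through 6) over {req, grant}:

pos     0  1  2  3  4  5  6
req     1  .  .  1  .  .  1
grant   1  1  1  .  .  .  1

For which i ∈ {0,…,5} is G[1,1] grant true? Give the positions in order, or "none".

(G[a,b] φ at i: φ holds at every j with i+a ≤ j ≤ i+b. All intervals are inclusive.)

0, 1, 5

Evaluate at each i in [0,5]:
  i=0: ✓ (all of [1,1])
  i=1: ✓ (all of [2,2])
  i=2: ✗ (fails at j=3)
  i=3: ✗ (fails at j=4)
  i=4: ✗ (fails at j=5)
  i=5: ✓ (all of [6,6])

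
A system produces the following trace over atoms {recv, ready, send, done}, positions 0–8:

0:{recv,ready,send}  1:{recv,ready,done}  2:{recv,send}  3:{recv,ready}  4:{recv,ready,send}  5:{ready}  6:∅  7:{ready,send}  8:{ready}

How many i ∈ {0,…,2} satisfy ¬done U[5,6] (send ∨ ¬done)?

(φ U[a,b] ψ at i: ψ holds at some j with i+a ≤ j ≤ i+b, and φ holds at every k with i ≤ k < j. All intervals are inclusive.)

Evaluate at each i in [0,2]:
  i=0: ✗ (lhs fails at k=1 before rhs at j=5)
  i=1: ✗ (lhs fails at k=1 before rhs at j=6)
  i=2: ✓ (rhs at j=7; lhs holds on [2,6])
Positions where it holds: {2} → 1.

1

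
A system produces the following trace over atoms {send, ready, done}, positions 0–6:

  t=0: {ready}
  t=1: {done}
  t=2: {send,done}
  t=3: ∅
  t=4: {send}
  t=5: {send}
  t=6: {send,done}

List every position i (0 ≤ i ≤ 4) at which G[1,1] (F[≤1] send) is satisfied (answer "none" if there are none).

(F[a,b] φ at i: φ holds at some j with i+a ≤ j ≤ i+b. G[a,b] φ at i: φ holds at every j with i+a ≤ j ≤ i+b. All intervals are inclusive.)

Evaluate at each i in [0,4]:
  i=0: ✓ (all of [1,1])
  i=1: ✓ (all of [2,2])
  i=2: ✓ (all of [3,3])
  i=3: ✓ (all of [4,4])
  i=4: ✓ (all of [5,5])

0, 1, 2, 3, 4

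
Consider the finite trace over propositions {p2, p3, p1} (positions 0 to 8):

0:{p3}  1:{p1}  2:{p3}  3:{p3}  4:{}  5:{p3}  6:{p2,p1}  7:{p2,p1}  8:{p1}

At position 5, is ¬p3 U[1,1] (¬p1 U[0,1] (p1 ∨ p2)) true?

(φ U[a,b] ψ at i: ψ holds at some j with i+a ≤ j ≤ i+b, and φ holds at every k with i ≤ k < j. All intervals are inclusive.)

Need some j in [6,6] with (¬p1 U[0,1] (p1 ∨ p2)), and ¬p3 at every k in [5,j-1].
  j=6: (¬p1 U[0,1] (p1 ∨ p2)) holds, but ¬p3 fails at k=5 → not this j.
No j in the window works → until fails.

No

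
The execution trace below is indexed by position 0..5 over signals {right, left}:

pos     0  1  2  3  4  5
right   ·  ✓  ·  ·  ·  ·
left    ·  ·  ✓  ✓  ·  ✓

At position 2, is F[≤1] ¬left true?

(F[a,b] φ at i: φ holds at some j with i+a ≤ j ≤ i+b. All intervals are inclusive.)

Does not hold

Check ¬left at each j in [2,3]:
  j=2: false
  j=3: false
No position in the window satisfies it → formula fails.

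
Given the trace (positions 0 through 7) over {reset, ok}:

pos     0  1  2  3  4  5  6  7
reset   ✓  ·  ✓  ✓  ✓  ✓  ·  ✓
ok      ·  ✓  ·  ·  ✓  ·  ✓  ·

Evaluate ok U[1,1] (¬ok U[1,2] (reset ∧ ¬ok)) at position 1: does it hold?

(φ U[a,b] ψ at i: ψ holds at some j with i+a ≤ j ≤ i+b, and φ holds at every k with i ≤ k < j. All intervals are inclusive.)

True

Need some j in [2,2] with (¬ok U[1,2] (reset ∧ ¬ok)), and ok at every k in [1,j-1].
  j=2: (¬ok U[1,2] (reset ∧ ¬ok)) holds; ok holds at every k in [1,1] → satisfied.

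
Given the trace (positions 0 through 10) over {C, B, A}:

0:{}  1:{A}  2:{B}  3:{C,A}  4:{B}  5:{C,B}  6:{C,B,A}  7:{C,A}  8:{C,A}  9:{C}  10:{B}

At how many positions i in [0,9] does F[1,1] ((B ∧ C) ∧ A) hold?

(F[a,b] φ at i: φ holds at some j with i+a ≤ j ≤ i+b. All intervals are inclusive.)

Evaluate at each i in [0,9]:
  i=0: ✗ (none in [1,1])
  i=1: ✗ (none in [2,2])
  i=2: ✗ (none in [3,3])
  i=3: ✗ (none in [4,4])
  i=4: ✗ (none in [5,5])
  i=5: ✓ (witness j=6)
  i=6: ✗ (none in [7,7])
  i=7: ✗ (none in [8,8])
  i=8: ✗ (none in [9,9])
  i=9: ✗ (none in [10,10])
Positions where it holds: {5} → 1.

1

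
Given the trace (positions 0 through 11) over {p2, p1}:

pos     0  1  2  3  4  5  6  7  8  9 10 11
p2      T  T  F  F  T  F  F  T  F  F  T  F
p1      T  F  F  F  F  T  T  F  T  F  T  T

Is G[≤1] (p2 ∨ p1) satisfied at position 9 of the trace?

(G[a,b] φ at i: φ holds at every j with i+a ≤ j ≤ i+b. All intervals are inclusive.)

Check (p2 ∨ p1) at every j in [9,10]:
  j=9: false
  j=10: true
Fails at j=9 → formula fails.

No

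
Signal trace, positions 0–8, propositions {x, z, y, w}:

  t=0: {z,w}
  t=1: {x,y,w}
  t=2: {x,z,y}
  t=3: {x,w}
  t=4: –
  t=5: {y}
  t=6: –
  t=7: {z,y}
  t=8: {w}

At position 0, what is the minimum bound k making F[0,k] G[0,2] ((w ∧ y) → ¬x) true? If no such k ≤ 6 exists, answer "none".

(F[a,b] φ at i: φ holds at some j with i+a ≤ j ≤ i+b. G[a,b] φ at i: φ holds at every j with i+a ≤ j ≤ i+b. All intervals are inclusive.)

Scan j = 0,1,… for G[0,2] ((w ∧ y) → ¬x):
  j=0: fails
  j=1: fails
  j=2: holds
First hit at j=2, so smallest k = 2-0 = 2.

2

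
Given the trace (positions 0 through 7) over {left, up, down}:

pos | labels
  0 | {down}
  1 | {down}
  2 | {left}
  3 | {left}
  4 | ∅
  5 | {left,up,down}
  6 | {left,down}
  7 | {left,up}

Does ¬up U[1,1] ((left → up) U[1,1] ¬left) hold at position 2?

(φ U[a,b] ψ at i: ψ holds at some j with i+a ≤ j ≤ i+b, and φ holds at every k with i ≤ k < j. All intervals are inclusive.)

Need some j in [3,3] with ((left → up) U[1,1] ¬left), and ¬up at every k in [2,j-1].
  j=3: ((left → up) U[1,1] ¬left) — fails.
No j in the window works → until fails.

Does not hold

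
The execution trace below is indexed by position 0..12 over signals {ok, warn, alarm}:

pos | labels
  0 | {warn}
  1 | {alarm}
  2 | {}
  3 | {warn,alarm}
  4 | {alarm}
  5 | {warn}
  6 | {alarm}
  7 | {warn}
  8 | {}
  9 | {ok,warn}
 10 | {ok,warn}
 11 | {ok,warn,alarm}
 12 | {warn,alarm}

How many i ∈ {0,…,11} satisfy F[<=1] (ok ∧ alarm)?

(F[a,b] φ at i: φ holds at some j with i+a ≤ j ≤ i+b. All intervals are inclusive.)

2

Evaluate at each i in [0,11]:
  i=0: ✗ (none in [0,1])
  i=1: ✗ (none in [1,2])
  i=2: ✗ (none in [2,3])
  i=3: ✗ (none in [3,4])
  i=4: ✗ (none in [4,5])
  i=5: ✗ (none in [5,6])
  i=6: ✗ (none in [6,7])
  i=7: ✗ (none in [7,8])
  i=8: ✗ (none in [8,9])
  i=9: ✗ (none in [9,10])
  i=10: ✓ (witness j=11)
  i=11: ✓ (witness j=11)
Positions where it holds: {10, 11} → 2.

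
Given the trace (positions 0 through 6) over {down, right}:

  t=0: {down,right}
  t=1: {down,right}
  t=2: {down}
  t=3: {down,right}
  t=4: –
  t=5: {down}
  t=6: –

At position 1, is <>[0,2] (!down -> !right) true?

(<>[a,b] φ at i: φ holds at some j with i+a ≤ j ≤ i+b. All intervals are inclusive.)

True

Check (!down -> !right) at each j in [1,3]:
  j=1: true
  j=2: true
  j=3: true
Found at j=1 → formula holds.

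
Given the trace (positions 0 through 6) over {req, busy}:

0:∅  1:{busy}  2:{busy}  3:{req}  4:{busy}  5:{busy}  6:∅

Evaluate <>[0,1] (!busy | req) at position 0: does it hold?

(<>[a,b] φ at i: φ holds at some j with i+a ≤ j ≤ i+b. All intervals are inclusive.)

Check (!busy | req) at each j in [0,1]:
  j=0: true
  j=1: false
Found at j=0 → formula holds.

Yes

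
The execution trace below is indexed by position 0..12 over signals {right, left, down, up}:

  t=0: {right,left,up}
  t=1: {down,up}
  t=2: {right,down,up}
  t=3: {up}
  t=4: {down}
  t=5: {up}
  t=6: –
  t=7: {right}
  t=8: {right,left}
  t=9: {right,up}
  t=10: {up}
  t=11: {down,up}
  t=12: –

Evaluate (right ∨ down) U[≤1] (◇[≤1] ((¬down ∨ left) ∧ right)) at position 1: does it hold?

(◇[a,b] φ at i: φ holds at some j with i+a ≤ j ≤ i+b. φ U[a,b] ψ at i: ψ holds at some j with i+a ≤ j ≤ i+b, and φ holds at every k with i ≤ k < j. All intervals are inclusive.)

False

Need some j in [1,2] with ◇[≤1] ((¬down ∨ left) ∧ right), and (right ∨ down) at every k in [1,j-1].
  j=1: ◇[≤1] ((¬down ∨ left) ∧ right) — fails (none in [1,2]).
  j=2: ◇[≤1] ((¬down ∨ left) ∧ right) — fails (none in [2,3]).
No j in the window works → until fails.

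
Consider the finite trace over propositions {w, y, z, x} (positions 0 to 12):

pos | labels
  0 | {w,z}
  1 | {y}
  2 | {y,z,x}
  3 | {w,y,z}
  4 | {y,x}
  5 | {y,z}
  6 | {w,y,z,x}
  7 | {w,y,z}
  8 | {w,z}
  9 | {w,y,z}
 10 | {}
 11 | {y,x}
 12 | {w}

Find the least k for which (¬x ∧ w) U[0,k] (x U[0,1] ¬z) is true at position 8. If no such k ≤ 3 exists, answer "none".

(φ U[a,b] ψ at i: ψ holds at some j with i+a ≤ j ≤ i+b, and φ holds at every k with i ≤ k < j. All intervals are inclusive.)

2

Need earliest j ≥ 8 with (x U[0,1] ¬z), and (¬x ∧ w) at every k in [8,j-1].
  j=8: rhs fails.
  j=9: rhs fails.
  j=10: rhs holds; lhs holds on [8,9]. k = 2.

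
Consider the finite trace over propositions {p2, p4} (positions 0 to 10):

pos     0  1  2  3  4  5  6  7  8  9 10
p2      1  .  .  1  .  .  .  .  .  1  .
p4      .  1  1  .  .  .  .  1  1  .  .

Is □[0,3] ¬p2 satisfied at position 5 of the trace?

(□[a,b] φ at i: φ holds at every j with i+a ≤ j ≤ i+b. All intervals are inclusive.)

True

Check ¬p2 at every j in [5,8]:
  j=5: true
  j=6: true
  j=7: true
  j=8: true
All positions satisfy it → formula holds.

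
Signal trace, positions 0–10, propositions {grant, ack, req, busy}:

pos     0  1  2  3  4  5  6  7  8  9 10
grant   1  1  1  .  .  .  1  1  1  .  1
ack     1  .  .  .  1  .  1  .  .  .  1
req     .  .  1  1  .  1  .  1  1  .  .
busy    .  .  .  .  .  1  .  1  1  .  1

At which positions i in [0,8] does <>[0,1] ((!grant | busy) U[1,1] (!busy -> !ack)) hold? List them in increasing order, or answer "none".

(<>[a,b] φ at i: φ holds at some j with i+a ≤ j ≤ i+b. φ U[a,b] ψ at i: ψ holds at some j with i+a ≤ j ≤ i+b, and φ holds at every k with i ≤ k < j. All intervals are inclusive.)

Evaluate at each i in [0,8]:
  i=0: ✗ (none in [0,1])
  i=1: ✗ (none in [1,2])
  i=2: ✗ (none in [2,3])
  i=3: ✓ (witness j=4)
  i=4: ✓ (witness j=4)
  i=5: ✗ (none in [5,6])
  i=6: ✓ (witness j=7)
  i=7: ✓ (witness j=7)
  i=8: ✓ (witness j=8)

3, 4, 6, 7, 8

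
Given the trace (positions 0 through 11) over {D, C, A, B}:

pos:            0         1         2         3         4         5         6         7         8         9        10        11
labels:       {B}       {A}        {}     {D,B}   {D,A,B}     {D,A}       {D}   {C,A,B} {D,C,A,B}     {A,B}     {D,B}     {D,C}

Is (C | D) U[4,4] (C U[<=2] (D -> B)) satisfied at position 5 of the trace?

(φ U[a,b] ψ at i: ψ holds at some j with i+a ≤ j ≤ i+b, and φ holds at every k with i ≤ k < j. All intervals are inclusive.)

Holds

Need some j in [9,9] with (C U[<=2] (D -> B)), and (C | D) at every k in [5,j-1].
  j=9: (C U[<=2] (D -> B)) holds; (C | D) holds at every k in [5,8] → satisfied.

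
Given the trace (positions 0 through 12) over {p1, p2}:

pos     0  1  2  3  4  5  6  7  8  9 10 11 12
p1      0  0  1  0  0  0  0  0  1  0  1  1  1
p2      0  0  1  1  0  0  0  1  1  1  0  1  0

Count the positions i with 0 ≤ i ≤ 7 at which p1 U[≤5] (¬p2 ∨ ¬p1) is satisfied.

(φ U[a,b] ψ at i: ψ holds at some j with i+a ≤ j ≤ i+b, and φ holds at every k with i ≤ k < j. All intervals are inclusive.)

Evaluate at each i in [0,7]:
  i=0: ✓ (rhs at j=0)
  i=1: ✓ (rhs at j=1)
  i=2: ✓ (rhs at j=3; lhs holds on [2,2])
  i=3: ✓ (rhs at j=3)
  i=4: ✓ (rhs at j=4)
  i=5: ✓ (rhs at j=5)
  i=6: ✓ (rhs at j=6)
  i=7: ✓ (rhs at j=7)
Positions where it holds: {0, 1, 2, 3, 4, 5, 6, 7} → 8.

8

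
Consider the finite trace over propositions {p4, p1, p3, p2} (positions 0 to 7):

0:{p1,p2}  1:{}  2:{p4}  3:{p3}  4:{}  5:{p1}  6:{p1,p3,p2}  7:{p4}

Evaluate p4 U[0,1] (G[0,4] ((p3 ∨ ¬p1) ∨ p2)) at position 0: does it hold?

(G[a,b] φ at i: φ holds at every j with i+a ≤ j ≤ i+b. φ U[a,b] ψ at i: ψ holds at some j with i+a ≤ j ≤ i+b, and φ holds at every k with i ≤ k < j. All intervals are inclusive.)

Need some j in [0,1] with G[0,4] ((p3 ∨ ¬p1) ∨ p2), and p4 at every k in [0,j-1].
  j=0: G[0,4] ((p3 ∨ ¬p1) ∨ p2) holds; no prefix to check → satisfied.

Holds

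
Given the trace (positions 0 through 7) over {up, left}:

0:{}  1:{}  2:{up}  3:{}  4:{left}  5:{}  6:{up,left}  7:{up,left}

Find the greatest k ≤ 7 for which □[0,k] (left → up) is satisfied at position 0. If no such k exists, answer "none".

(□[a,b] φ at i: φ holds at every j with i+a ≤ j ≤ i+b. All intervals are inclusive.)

(left → up) must hold from j=0 onward; find where it first fails.
  j=0: holds
  j=1: holds
  j=2: holds
  j=3: holds
  j=4: fails
Holds on [0,3], so largest k = 3.

3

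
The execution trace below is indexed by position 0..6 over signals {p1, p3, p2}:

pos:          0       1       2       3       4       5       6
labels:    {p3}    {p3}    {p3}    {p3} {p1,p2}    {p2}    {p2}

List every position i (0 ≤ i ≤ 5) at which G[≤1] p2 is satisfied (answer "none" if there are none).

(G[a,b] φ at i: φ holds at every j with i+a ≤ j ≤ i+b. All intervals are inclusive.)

4, 5

Evaluate at each i in [0,5]:
  i=0: ✗ (fails at j=0)
  i=1: ✗ (fails at j=1)
  i=2: ✗ (fails at j=2)
  i=3: ✗ (fails at j=3)
  i=4: ✓ (all of [4,5])
  i=5: ✓ (all of [5,6])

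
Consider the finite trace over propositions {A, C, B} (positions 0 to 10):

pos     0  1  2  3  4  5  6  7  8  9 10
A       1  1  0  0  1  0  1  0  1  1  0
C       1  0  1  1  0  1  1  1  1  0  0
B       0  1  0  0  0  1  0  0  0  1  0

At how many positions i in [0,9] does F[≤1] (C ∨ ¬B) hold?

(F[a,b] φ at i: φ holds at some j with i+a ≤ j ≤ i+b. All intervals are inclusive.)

10

Evaluate at each i in [0,9]:
  i=0: ✓ (witness j=0)
  i=1: ✓ (witness j=2)
  i=2: ✓ (witness j=2)
  i=3: ✓ (witness j=3)
  i=4: ✓ (witness j=4)
  i=5: ✓ (witness j=5)
  i=6: ✓ (witness j=6)
  i=7: ✓ (witness j=7)
  i=8: ✓ (witness j=8)
  i=9: ✓ (witness j=10)
Positions where it holds: {0, 1, 2, 3, 4, 5, 6, 7, 8, 9} → 10.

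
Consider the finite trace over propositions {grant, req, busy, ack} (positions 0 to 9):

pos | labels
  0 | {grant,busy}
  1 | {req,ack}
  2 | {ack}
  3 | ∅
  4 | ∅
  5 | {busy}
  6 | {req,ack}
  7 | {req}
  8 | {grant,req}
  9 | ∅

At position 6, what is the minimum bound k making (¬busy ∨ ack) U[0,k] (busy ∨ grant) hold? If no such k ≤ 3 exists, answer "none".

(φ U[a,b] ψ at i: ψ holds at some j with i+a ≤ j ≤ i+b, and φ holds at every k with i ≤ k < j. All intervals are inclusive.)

Need earliest j ≥ 6 with (busy ∨ grant), and (¬busy ∨ ack) at every k in [6,j-1].
  j=6: rhs fails.
  j=7: rhs fails.
  j=8: rhs holds; lhs holds on [6,7]. k = 2.

2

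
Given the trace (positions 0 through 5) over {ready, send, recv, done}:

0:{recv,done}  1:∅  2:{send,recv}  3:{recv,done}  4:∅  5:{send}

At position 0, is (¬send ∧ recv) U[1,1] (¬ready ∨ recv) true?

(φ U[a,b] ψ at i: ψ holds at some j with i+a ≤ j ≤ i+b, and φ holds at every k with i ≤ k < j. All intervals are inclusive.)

Holds

Need some j in [1,1] with (¬ready ∨ recv), and (¬send ∧ recv) at every k in [0,j-1].
  j=1: (¬ready ∨ recv) holds; (¬send ∧ recv) holds at every k in [0,0] → satisfied.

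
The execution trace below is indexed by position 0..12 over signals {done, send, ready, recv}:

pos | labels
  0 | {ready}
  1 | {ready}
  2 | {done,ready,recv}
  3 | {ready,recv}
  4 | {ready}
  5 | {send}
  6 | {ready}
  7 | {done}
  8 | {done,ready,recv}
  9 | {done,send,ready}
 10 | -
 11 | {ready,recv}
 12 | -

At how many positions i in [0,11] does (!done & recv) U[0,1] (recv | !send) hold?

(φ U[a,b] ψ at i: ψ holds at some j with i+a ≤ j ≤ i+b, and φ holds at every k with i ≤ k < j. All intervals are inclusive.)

10

Evaluate at each i in [0,11]:
  i=0: ✓ (rhs at j=0)
  i=1: ✓ (rhs at j=1)
  i=2: ✓ (rhs at j=2)
  i=3: ✓ (rhs at j=3)
  i=4: ✓ (rhs at j=4)
  i=5: ✗ (lhs fails at k=5 before rhs at j=6)
  i=6: ✓ (rhs at j=6)
  i=7: ✓ (rhs at j=7)
  i=8: ✓ (rhs at j=8)
  i=9: ✗ (lhs fails at k=9 before rhs at j=10)
  i=10: ✓ (rhs at j=10)
  i=11: ✓ (rhs at j=11)
Positions where it holds: {0, 1, 2, 3, 4, 6, 7, 8, 10, 11} → 10.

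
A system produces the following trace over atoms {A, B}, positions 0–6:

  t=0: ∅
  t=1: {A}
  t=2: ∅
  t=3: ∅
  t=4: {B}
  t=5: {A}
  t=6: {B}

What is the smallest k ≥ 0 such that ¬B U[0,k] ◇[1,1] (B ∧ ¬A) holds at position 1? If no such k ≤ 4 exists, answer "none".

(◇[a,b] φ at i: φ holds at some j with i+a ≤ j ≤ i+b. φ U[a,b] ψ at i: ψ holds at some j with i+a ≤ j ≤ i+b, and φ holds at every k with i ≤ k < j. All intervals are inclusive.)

2

Need earliest j ≥ 1 with ◇[1,1] (B ∧ ¬A), and ¬B at every k in [1,j-1].
  j=1: rhs fails.
  j=2: rhs fails.
  j=3: rhs holds; lhs holds on [1,2]. k = 2.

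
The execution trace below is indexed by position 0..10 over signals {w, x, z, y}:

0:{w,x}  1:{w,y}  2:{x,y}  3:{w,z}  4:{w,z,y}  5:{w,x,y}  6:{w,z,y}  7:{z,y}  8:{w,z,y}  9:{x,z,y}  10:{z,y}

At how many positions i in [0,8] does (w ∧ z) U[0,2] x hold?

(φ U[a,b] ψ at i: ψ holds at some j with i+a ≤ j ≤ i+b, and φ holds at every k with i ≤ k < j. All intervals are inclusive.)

Evaluate at each i in [0,8]:
  i=0: ✓ (rhs at j=0)
  i=1: ✗ (lhs fails at k=1 before rhs at j=2)
  i=2: ✓ (rhs at j=2)
  i=3: ✓ (rhs at j=5; lhs holds on [3,4])
  i=4: ✓ (rhs at j=5; lhs holds on [4,4])
  i=5: ✓ (rhs at j=5)
  i=6: ✗ (no rhs in [6,8])
  i=7: ✗ (lhs fails at k=7 before rhs at j=9)
  i=8: ✓ (rhs at j=9; lhs holds on [8,8])
Positions where it holds: {0, 2, 3, 4, 5, 8} → 6.

6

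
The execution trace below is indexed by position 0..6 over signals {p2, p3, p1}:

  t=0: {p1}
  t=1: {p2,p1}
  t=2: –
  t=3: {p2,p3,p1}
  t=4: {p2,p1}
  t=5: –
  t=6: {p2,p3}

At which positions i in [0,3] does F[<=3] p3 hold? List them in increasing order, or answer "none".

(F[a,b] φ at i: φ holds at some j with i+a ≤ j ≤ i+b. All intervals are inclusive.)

0, 1, 2, 3

Evaluate at each i in [0,3]:
  i=0: ✓ (witness j=3)
  i=1: ✓ (witness j=3)
  i=2: ✓ (witness j=3)
  i=3: ✓ (witness j=3)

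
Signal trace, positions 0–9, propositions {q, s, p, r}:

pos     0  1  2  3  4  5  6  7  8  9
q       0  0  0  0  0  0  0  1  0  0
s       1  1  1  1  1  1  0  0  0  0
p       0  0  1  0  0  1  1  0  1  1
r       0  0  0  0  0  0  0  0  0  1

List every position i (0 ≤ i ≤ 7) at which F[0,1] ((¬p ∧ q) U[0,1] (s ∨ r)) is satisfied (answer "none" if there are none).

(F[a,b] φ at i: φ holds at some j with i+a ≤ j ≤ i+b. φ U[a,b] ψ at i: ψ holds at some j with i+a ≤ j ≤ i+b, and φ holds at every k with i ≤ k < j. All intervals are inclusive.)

Evaluate at each i in [0,7]:
  i=0: ✓ (witness j=0)
  i=1: ✓ (witness j=1)
  i=2: ✓ (witness j=2)
  i=3: ✓ (witness j=3)
  i=4: ✓ (witness j=4)
  i=5: ✓ (witness j=5)
  i=6: ✗ (none in [6,7])
  i=7: ✗ (none in [7,8])

0, 1, 2, 3, 4, 5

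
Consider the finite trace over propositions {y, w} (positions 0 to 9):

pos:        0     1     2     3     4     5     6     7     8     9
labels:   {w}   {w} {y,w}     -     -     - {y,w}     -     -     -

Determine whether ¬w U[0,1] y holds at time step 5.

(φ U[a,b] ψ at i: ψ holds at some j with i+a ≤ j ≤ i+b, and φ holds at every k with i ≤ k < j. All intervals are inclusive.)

Need some j in [5,6] with y, and ¬w at every k in [5,j-1].
  j=5: y false.
  j=6: y holds; ¬w holds at every k in [5,5] → satisfied.

Yes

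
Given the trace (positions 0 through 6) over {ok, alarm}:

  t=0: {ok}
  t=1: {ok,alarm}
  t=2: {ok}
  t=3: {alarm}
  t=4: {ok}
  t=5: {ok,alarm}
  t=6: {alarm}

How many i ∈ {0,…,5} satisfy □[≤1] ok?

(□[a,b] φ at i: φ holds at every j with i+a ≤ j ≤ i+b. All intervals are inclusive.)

Evaluate at each i in [0,5]:
  i=0: ✓ (all of [0,1])
  i=1: ✓ (all of [1,2])
  i=2: ✗ (fails at j=3)
  i=3: ✗ (fails at j=3)
  i=4: ✓ (all of [4,5])
  i=5: ✗ (fails at j=6)
Positions where it holds: {0, 1, 4} → 3.

3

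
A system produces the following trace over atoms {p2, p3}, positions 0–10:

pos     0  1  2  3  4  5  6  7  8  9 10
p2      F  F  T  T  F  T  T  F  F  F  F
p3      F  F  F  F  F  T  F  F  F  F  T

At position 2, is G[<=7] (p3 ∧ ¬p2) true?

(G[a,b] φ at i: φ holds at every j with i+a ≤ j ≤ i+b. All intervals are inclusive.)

No

Check (p3 ∧ ¬p2) at every j in [2,9]:
  j=2: false
  j=3: false
  j=4: false
  j=5: false
  j=6: false
  j=7: false
  j=8: false
  j=9: false
Fails at j=2 → formula fails.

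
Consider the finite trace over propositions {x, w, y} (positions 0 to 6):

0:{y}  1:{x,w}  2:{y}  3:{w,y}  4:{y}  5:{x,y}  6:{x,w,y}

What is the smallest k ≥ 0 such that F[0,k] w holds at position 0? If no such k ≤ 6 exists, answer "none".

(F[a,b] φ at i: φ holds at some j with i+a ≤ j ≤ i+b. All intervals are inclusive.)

Scan j = 0,1,… for w:
  j=0: fails
  j=1: holds
First hit at j=1, so smallest k = 1-0 = 1.

1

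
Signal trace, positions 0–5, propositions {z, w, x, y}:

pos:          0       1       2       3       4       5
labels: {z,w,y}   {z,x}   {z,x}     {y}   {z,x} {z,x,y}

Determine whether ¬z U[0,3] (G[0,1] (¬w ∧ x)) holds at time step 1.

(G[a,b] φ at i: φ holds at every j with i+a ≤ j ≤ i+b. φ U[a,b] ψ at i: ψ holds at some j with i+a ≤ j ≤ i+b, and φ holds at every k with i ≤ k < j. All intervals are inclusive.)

Need some j in [1,4] with G[0,1] (¬w ∧ x), and ¬z at every k in [1,j-1].
  j=1: G[0,1] (¬w ∧ x) holds; no prefix to check → satisfied.

True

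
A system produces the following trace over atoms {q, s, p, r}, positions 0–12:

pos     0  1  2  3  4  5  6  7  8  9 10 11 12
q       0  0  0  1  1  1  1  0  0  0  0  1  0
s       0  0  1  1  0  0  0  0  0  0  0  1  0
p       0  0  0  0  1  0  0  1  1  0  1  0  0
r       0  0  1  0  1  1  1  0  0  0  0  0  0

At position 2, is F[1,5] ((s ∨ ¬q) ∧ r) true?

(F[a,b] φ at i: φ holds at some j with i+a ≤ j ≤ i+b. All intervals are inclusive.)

Check ((s ∨ ¬q) ∧ r) at each j in [3,7]:
  j=3: false
  j=4: false
  j=5: false
  j=6: false
  j=7: false
No position in the window satisfies it → formula fails.

False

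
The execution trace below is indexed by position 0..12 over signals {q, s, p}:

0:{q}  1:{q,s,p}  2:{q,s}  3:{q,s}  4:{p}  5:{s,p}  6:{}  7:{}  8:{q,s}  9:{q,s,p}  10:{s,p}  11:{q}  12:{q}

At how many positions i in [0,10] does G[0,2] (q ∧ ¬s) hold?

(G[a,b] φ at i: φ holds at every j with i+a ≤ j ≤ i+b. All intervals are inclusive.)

Evaluate at each i in [0,10]:
  i=0: ✗ (fails at j=1)
  i=1: ✗ (fails at j=1)
  i=2: ✗ (fails at j=2)
  i=3: ✗ (fails at j=3)
  i=4: ✗ (fails at j=4)
  i=5: ✗ (fails at j=5)
  i=6: ✗ (fails at j=6)
  i=7: ✗ (fails at j=7)
  i=8: ✗ (fails at j=8)
  i=9: ✗ (fails at j=9)
  i=10: ✗ (fails at j=10)
Positions where it holds: {} → 0.

0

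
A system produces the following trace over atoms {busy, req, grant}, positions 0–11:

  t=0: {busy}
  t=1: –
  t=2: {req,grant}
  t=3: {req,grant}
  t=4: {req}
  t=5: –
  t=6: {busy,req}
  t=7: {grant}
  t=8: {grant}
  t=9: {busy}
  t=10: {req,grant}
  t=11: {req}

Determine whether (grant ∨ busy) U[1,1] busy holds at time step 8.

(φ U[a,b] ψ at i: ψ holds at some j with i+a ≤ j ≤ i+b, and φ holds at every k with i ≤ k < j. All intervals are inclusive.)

Holds

Need some j in [9,9] with busy, and (grant ∨ busy) at every k in [8,j-1].
  j=9: busy holds; (grant ∨ busy) holds at every k in [8,8] → satisfied.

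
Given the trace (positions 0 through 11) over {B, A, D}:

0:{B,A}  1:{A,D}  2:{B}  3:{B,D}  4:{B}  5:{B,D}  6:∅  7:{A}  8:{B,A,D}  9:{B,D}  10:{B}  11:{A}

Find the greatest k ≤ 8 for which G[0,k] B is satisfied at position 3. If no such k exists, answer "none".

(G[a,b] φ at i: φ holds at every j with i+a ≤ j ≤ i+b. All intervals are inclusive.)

2

B must hold from j=3 onward; find where it first fails.
  j=3: holds
  j=4: holds
  j=5: holds
  j=6: fails
Holds on [3,5], so largest k = 2.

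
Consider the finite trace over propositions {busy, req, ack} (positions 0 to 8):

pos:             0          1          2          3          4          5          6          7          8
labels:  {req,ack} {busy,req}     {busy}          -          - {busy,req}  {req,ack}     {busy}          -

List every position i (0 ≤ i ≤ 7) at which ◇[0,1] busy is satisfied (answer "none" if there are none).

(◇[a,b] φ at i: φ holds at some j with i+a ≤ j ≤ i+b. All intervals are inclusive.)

Evaluate at each i in [0,7]:
  i=0: ✓ (witness j=1)
  i=1: ✓ (witness j=1)
  i=2: ✓ (witness j=2)
  i=3: ✗ (none in [3,4])
  i=4: ✓ (witness j=5)
  i=5: ✓ (witness j=5)
  i=6: ✓ (witness j=7)
  i=7: ✓ (witness j=7)

0, 1, 2, 4, 5, 6, 7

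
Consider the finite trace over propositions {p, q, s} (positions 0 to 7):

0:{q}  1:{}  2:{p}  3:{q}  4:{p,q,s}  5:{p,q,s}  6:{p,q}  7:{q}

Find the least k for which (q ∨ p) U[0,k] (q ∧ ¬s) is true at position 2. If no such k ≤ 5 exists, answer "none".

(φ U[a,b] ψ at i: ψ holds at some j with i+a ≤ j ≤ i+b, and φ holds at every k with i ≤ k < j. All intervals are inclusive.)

Need earliest j ≥ 2 with (q ∧ ¬s), and (q ∨ p) at every k in [2,j-1].
  j=2: rhs fails.
  j=3: rhs holds; lhs holds on [2,2]. k = 1.

1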